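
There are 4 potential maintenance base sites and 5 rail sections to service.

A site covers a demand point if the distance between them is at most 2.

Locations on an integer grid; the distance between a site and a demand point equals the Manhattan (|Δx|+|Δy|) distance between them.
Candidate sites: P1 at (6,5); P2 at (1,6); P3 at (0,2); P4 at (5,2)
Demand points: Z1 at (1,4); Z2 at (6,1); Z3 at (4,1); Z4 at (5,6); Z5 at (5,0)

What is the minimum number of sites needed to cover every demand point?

3

Coverage sets (demand points within 2 of each site):
  P1: {Z4}
  P2: {Z1}
  P3: {}
  P4: {Z2, Z3, Z5}
No 2 sites suffice: every size-2 union leaves at least one demand point uncovered.
But {P1, P2, P4} covers everything, so the minimum is 3.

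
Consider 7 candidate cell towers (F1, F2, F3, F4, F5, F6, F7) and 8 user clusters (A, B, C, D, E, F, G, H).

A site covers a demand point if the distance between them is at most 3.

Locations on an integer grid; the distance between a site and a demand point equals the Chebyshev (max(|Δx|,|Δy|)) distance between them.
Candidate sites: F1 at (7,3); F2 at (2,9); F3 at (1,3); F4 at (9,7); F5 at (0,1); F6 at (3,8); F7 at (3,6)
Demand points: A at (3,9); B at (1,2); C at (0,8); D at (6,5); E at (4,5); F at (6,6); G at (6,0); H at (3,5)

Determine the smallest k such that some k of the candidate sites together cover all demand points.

3

Coverage sets (demand points within 3 of each site):
  F1: {D, E, F, G}
  F2: {A, C}
  F3: {B, E, H}
  F4: {D, F}
  F5: {B}
  F6: {A, C, D, E, F, H}
  F7: {A, C, D, E, F, H}
No 2 sites suffice: every size-2 union leaves at least one demand point uncovered.
But {F1, F2, F3} covers everything, so the minimum is 3.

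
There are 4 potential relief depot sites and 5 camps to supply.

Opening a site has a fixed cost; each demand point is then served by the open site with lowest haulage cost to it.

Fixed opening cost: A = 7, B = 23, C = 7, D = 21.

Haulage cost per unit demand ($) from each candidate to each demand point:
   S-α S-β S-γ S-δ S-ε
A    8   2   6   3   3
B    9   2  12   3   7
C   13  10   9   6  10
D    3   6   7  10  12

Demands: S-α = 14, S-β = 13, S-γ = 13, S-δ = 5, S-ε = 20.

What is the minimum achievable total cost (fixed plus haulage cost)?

Open {A, D}: assign each demand point to its cheapest open site.
  S-α→D 14×3=42, S-β→A 13×2=26, S-γ→A 13×6=78, S-δ→A 5×3=15, S-ε→A 20×3=60
  haulage cost 221, fixed 28 → total 249.
Compare {A, C, D}: haulage cost 221 + fixed 35 = 256.
Compare {A, B, D}: haulage cost 221 + fixed 51 = 272.
Compare {A, B, C, D}: haulage cost 221 + fixed 58 = 279.
All other subsets cost ≥ 256. Minimum total cost: 249.

249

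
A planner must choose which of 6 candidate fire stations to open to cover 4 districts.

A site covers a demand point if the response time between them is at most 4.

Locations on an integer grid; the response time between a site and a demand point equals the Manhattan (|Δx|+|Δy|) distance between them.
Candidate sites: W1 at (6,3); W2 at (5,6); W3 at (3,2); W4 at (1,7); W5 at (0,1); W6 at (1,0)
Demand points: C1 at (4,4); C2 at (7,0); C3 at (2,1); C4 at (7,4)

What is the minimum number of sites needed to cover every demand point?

Coverage sets (demand points within 4 of each site):
  W1: {C1, C2, C4}
  W2: {C1, C4}
  W3: {C1, C3}
  W4: {}
  W5: {C3}
  W6: {C3}
No single site covers all 4 demand points.
But {W1, W3} covers everything, so the minimum is 2.

2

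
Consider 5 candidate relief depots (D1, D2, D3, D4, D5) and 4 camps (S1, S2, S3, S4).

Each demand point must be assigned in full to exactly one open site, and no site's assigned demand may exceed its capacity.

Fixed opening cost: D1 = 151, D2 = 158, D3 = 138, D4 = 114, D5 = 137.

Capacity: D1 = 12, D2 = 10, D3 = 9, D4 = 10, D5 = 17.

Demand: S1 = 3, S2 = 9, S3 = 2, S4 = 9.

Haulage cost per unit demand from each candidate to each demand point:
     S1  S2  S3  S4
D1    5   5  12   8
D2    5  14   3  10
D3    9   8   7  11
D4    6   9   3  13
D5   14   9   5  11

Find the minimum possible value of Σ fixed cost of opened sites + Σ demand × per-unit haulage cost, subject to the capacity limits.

Open {D1, D5}; cheapest assignment that respects the capacities:
  D1 (cap 12, load 12): S1, S2 — cost 3×5 + 9×5 = 60
  D5 (cap 17, load 11): S3, S4 — cost 2×5 + 9×11 = 109
  Shipping 169, fixed 288 → total 457.
  Any other capacity-feasible assignment to {D1, D5} ships for at least 169.
Compare {D4, D5}: its best feasible assignment gives total 483.
Compare {D3, D5}: its best feasible assignment gives total 498.
Every other set of open sites that can feasibly serve all demand totals ≥ 483 even under its best assignment. Minimum: 457.

457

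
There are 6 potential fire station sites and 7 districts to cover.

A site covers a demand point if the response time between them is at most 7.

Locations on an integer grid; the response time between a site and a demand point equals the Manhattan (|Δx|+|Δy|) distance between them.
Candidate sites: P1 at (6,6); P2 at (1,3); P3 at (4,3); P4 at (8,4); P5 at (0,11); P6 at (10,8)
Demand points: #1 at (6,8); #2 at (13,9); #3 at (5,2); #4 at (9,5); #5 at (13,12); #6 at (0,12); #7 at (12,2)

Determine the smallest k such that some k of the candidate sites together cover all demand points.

Coverage sets (demand points within 7 of each site):
  P1: {#1, #3, #4}
  P2: {#3}
  P3: {#1, #3, #4}
  P4: {#1, #3, #4, #7}
  P5: {#6}
  P6: {#1, #2, #4, #5}
No 2 sites suffice: every size-2 union leaves at least one demand point uncovered.
But {P4, P5, P6} covers everything, so the minimum is 3.

3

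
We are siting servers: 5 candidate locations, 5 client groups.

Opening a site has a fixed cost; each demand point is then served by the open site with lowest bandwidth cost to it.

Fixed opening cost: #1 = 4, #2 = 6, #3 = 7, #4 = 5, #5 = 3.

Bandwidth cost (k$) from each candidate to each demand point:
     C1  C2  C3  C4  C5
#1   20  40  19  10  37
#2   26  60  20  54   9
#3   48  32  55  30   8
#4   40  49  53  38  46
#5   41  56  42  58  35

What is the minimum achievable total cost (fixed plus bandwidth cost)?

Open {#1, #3}: assign each demand point to its cheapest open site.
  C1→#1 20, C2→#3 32, C3→#1 19, C4→#1 10, C5→#3 8
  bandwidth cost 89, fixed 11 → total 100.
Compare {#1, #3, #5}: bandwidth cost 89 + fixed 14 = 103.
Compare {#1, #3, #4}: bandwidth cost 89 + fixed 16 = 105.
Compare {#1, #2, #3}: bandwidth cost 89 + fixed 17 = 106.
All other subsets cost ≥ 103. Minimum total cost: 100.

100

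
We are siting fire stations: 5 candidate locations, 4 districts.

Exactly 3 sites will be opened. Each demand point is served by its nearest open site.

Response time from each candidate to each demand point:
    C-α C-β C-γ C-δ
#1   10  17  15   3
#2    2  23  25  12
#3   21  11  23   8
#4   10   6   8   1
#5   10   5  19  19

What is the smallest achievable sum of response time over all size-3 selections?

Open {#2, #4, #5}.
  C-α→#2 2, C-β→#5 5, C-γ→#4 8, C-δ→#4 1  ⇒ total 16.
Compare {#1, #2, #4}: total 17.
Compare {#2, #3, #4}: total 17.
No size-3 selection does better; minimum is 16.

16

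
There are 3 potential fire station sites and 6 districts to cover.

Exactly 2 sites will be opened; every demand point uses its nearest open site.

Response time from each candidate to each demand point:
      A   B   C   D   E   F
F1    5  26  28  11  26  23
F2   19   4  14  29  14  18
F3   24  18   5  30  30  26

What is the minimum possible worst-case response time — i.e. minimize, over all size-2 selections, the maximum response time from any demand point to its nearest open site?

Open {F1, F2}.
  Farthest demand point is F at response time 18 (to F2); all others are ≤ 18.
With {F1, F3} the worst case is 26.
With {F2, F3} the worst case is 29.
No size-2 selection achieves below 18.

18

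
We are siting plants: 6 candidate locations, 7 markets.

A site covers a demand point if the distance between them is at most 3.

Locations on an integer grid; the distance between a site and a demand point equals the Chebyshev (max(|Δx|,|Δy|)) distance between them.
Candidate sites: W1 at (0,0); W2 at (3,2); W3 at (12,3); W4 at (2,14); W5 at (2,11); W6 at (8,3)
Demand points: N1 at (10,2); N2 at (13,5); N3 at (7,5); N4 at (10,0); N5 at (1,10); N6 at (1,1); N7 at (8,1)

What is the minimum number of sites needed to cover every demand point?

Coverage sets (demand points within 3 of each site):
  W1: {N6}
  W2: {N6}
  W3: {N1, N2, N4}
  W4: {}
  W5: {N5}
  W6: {N1, N3, N4, N7}
No 3 sites suffice: every size-3 union leaves at least one demand point uncovered.
But {W1, W3, W5, W6} covers everything, so the minimum is 4.

4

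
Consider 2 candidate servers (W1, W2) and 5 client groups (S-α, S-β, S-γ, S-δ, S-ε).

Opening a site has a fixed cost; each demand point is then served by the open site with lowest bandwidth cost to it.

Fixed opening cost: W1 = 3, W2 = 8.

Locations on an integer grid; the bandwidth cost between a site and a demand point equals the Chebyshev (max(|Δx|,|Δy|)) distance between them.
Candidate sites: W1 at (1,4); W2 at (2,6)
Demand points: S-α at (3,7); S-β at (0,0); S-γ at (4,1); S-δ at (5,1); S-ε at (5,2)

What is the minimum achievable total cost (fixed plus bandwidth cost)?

21

Open {W1}: assign each demand point to its cheapest open site.
  S-α→W1 3, S-β→W1 4, S-γ→W1 3, S-δ→W1 4, S-ε→W1 4
  bandwidth cost 18, fixed 3 → total 21.
Compare {W1, W2}: bandwidth cost 16 + fixed 11 = 27.
Compare {W2}: bandwidth cost 21 + fixed 8 = 29.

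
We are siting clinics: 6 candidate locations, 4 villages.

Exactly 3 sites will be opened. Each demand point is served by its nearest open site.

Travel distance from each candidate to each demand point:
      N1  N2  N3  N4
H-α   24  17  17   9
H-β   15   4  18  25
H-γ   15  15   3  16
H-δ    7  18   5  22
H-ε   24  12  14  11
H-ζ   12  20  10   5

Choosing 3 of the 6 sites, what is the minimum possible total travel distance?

Open {H-β, H-δ, H-ζ}.
  N1→H-δ 7, N2→H-β 4, N3→H-δ 5, N4→H-ζ 5  ⇒ total 21.
Compare {H-β, H-γ, H-ζ}: total 24.
Compare {H-α, H-β, H-δ}: total 25.
No size-3 selection does better; minimum is 21.

21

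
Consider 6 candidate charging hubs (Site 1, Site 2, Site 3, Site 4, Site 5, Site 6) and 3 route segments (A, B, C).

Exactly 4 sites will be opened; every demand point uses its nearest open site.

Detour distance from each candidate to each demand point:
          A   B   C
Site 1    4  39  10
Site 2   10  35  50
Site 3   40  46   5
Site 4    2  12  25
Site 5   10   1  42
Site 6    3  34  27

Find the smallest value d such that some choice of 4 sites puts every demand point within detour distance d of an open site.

5

Open {Site 1, Site 2, Site 3, Site 5}.
  Farthest demand point is C at detour distance 5 (to Site 3); all others are ≤ 5.
With {Site 1, Site 3, Site 4, Site 5} the worst case is 5.
With {Site 1, Site 3, Site 5, Site 6} the worst case is 5.
No size-4 selection achieves below 5.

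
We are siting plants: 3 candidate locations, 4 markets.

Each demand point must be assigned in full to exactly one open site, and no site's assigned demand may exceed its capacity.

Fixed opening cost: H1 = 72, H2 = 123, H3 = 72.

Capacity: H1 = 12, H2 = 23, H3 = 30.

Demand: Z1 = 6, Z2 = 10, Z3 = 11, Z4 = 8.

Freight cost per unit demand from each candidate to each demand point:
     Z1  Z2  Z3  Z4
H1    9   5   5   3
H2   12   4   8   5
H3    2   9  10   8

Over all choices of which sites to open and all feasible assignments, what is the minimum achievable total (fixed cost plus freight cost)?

365

Open {H1, H3}; cheapest assignment that respects the capacities:
  H1 (cap 12, load 11): Z3 — cost 11×5 = 55
  H3 (cap 30, load 24): Z1, Z2, Z4 — cost 6×2 + 10×9 + 8×8 = 166
  Shipping 221, fixed 144 → total 365.
  Any other capacity-feasible assignment to {H1, H3} ships for at least 221.
Compare {H2, H3}: its best feasible assignment gives total 397.
Compare {H1, H2, H3}: its best feasible assignment gives total 414.
Every other set of open sites that can feasibly serve all demand totals ≥ 397 even under its best assignment. Minimum: 365.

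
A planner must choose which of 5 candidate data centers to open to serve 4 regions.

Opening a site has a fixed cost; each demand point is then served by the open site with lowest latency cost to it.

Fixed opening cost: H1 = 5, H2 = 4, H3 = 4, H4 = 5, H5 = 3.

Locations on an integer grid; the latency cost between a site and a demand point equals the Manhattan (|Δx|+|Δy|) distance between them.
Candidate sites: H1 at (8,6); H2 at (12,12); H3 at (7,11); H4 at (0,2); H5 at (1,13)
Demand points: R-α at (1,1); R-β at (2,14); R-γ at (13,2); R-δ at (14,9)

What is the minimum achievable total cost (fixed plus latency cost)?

Open {H2, H4, H5}: assign each demand point to its cheapest open site.
  R-α→H4 2, R-β→H5 2, R-γ→H2 11, R-δ→H2 5
  latency cost 20, fixed 12 → total 32.
Compare {H1, H4, H5}: latency cost 22 + fixed 13 = 35.
Compare {H1, H2, H4, H5}: latency cost 18 + fixed 17 = 35.
Compare {H2, H3, H4, H5}: latency cost 20 + fixed 16 = 36.
All other subsets cost ≥ 35. Minimum total cost: 32.

32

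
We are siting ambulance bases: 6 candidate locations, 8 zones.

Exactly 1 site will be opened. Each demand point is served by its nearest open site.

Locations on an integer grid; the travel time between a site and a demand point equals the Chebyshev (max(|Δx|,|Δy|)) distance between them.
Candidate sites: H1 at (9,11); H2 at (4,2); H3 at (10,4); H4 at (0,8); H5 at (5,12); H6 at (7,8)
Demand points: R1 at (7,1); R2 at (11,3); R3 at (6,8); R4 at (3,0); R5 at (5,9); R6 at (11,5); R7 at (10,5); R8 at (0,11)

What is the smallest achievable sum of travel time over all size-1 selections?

32

Open {H3}.
  R1→H3 3, R2→H3 1, R3→H3 4, R4→H3 7, R5→H3 5, R6→H3 1, R7→H3 1, R8→H3 10  ⇒ total 32.
Compare {H6}: total 37.
Compare {H2}: total 47.
No size-1 selection does better; minimum is 32.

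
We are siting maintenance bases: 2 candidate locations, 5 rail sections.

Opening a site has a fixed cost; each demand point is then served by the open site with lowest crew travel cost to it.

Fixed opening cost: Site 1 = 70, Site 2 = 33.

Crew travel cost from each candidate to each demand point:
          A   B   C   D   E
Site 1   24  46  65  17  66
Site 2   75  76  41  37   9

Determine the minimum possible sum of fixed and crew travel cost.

240

Open {Site 1, Site 2}: assign each demand point to its cheapest open site.
  A→Site 1 24, B→Site 1 46, C→Site 2 41, D→Site 1 17, E→Site 2 9
  crew travel cost 137, fixed 103 → total 240.
Compare {Site 2}: crew travel cost 238 + fixed 33 = 271.
Compare {Site 1}: crew travel cost 218 + fixed 70 = 288.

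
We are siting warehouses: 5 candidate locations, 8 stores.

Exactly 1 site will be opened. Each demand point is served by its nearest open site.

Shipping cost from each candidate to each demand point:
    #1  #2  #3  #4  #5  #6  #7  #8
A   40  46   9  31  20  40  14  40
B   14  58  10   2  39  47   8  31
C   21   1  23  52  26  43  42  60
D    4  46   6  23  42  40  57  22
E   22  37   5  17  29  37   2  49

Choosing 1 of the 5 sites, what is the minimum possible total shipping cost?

198

Open {E}.
  #1→E 22, #2→E 37, #3→E 5, #4→E 17, #5→E 29, #6→E 37, #7→E 2, #8→E 49  ⇒ total 198.
Compare {B}: total 209.
Compare {A}: total 240.
No size-1 selection does better; minimum is 198.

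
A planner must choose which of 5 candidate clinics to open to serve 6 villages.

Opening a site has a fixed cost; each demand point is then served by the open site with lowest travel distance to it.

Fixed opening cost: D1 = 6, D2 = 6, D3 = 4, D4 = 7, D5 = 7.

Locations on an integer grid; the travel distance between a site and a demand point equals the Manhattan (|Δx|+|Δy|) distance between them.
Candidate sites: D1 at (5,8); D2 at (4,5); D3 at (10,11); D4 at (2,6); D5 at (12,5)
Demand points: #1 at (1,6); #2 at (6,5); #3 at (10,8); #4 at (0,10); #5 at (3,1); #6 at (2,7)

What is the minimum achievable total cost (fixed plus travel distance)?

Open {D3, D4}: assign each demand point to its cheapest open site.
  #1→D4 1, #2→D4 5, #3→D3 3, #4→D4 6, #5→D4 6, #6→D4 1
  travel distance 22, fixed 11 → total 33.
Compare {D2, D3, D4}: travel distance 18 + fixed 17 = 35.
Compare {D4}: travel distance 29 + fixed 7 = 36.
Compare {D1, D4}: travel distance 23 + fixed 13 = 36.
All other subsets cost ≥ 35. Minimum total cost: 33.

33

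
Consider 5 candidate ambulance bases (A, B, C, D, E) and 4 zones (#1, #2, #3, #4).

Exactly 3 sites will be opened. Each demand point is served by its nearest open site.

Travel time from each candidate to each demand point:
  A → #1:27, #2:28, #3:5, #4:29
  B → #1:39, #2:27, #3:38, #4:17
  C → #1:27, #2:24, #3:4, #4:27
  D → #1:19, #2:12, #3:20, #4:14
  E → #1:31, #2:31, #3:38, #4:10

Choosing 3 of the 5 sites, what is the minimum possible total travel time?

45

Open {C, D, E}.
  #1→D 19, #2→D 12, #3→C 4, #4→E 10  ⇒ total 45.
Compare {A, D, E}: total 46.
Compare {A, C, D}: total 49.
No size-3 selection does better; minimum is 45.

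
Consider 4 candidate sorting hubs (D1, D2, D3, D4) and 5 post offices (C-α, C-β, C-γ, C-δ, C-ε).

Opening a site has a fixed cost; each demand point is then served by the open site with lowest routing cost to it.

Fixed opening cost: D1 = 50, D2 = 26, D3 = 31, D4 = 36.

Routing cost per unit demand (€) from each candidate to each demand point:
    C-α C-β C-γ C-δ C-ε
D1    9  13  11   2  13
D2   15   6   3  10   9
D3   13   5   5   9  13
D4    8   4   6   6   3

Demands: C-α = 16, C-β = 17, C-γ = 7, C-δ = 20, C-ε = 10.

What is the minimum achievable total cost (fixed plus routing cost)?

Open {D1, D4}: assign each demand point to its cheapest open site.
  C-α→D4 16×8=128, C-β→D4 17×4=68, C-γ→D4 7×6=42, C-δ→D1 20×2=40, C-ε→D4 10×3=30
  routing cost 308, fixed 86 → total 394.
Compare {D1, D2, D4}: routing cost 287 + fixed 112 = 399.
Compare {D1, D3, D4}: routing cost 301 + fixed 117 = 418.
Compare {D4}: routing cost 388 + fixed 36 = 424.
All other subsets cost ≥ 399. Minimum total cost: 394.

394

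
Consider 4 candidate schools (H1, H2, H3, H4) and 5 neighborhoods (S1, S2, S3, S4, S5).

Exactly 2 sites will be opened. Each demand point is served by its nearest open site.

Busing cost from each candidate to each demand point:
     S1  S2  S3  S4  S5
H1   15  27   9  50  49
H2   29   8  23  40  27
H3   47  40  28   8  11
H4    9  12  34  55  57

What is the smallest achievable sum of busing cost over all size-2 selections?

Open {H3, H4}.
  S1→H4 9, S2→H4 12, S3→H3 28, S4→H3 8, S5→H3 11  ⇒ total 68.
Compare {H1, H3}: total 70.
Compare {H2, H3}: total 79.
No size-2 selection does better; minimum is 68.

68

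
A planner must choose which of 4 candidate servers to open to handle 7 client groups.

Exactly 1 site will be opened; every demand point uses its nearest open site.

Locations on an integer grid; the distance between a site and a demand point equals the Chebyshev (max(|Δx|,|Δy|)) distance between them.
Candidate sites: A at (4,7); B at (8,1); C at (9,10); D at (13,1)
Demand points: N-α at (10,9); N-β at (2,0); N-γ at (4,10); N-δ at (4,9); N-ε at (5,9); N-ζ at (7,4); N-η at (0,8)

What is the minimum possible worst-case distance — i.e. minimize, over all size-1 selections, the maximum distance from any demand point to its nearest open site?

7

Open {A}.
  Farthest demand point is N-β at distance 7 (to A); all others are ≤ 7.
With {B} the worst case is 9.
With {C} the worst case is 10.
No size-1 selection achieves below 7.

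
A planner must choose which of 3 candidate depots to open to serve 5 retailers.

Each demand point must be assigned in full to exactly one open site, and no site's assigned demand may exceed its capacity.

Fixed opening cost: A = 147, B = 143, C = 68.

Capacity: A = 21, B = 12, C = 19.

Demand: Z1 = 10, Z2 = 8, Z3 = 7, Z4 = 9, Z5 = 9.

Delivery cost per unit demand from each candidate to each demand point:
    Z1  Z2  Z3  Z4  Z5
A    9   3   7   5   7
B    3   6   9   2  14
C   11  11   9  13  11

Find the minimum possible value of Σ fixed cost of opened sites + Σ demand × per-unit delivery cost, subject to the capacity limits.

Open {A, B, C}; cheapest assignment that respects the capacities:
  A (cap 21, load 17): Z2, Z4 — cost 8×3 + 9×5 = 69
  B (cap 12, load 10): Z1 — cost 10×3 = 30
  C (cap 19, load 16): Z3, Z5 — cost 7×9 + 9×11 = 162
  Shipping 261, fixed 358 → total 619.
  Any other capacity-feasible assignment to {A, B, C} ships for at least 261.
Total demand is 43 and no other set of sites has combined capacity ≥ 43, so {A, B, C} is the only feasible choice of open sites. Minimum: 619.

619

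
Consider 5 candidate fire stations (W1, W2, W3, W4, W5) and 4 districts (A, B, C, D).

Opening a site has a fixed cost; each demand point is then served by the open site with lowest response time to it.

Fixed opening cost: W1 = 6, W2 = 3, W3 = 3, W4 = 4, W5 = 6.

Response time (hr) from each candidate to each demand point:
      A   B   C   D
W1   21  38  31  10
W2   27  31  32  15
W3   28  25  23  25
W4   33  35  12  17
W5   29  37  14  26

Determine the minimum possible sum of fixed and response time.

Open {W1, W3, W4}: assign each demand point to its cheapest open site.
  A→W1 21, B→W3 25, C→W4 12, D→W1 10
  response time 68, fixed 13 → total 81.
Compare {W1, W2, W3, W4}: response time 68 + fixed 16 = 84.
Compare {W1, W3, W5}: response time 70 + fixed 15 = 85.
Compare {W1, W2, W4}: response time 74 + fixed 13 = 87.
All other subsets cost ≥ 84. Minimum total cost: 81.

81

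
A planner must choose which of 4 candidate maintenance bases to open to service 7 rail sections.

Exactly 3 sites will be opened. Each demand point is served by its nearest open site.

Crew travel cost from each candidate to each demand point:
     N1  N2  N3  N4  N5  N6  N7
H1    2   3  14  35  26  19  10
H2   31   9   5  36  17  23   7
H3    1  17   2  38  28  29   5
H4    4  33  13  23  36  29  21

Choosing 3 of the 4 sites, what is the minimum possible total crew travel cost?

76

Open {H1, H2, H4}.
  N1→H1 2, N2→H1 3, N3→H2 5, N4→H4 23, N5→H2 17, N6→H1 19, N7→H2 7  ⇒ total 76.
Compare {H1, H3, H4}: total 79.
Compare {H2, H3, H4}: total 80.
No size-3 selection does better; minimum is 76.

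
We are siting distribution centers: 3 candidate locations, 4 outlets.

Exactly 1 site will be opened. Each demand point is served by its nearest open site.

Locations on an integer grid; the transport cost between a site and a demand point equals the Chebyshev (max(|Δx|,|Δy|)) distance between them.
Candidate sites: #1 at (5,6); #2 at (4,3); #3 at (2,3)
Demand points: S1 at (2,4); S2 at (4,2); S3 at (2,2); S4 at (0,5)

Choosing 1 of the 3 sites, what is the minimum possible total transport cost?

6

Open {#3}.
  S1→#3 1, S2→#3 2, S3→#3 1, S4→#3 2  ⇒ total 6.
Compare {#2}: total 9.
Compare {#1}: total 16.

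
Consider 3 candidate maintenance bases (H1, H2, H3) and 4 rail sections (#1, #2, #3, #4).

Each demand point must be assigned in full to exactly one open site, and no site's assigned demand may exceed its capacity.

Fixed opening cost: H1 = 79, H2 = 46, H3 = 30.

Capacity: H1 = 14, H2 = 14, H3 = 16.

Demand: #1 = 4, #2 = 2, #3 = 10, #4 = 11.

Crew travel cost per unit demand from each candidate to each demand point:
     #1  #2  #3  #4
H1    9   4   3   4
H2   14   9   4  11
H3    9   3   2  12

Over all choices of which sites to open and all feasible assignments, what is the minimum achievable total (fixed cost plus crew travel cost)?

215

Open {H1, H3}; cheapest assignment that respects the capacities:
  H1 (cap 14, load 11): #4 — cost 11×4 = 44
  H3 (cap 16, load 16): #1, #2, #3 — cost 4×9 + 2×3 + 10×2 = 62
  Shipping 106, fixed 109 → total 215.
  Any other capacity-feasible assignment to {H1, H3} ships for at least 106.
Compare {H2, H3}: its best feasible assignment gives total 259.
Compare {H1, H2, H3}: its best feasible assignment gives total 261.
Every other set of open sites that can feasibly serve all demand totals ≥ 259 even under its best assignment. Minimum: 215.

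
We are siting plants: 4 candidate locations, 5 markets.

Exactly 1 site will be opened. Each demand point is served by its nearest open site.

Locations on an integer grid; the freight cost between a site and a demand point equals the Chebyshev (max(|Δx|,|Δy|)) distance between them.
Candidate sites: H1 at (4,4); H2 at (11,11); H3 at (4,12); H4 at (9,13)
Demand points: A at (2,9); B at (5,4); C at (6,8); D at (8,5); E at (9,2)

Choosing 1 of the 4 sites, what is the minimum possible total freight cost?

Open {H1}.
  A→H1 5, B→H1 1, C→H1 4, D→H1 4, E→H1 5  ⇒ total 19.
Compare {H3}: total 32.
Compare {H2}: total 36.
No size-1 selection does better; minimum is 19.

19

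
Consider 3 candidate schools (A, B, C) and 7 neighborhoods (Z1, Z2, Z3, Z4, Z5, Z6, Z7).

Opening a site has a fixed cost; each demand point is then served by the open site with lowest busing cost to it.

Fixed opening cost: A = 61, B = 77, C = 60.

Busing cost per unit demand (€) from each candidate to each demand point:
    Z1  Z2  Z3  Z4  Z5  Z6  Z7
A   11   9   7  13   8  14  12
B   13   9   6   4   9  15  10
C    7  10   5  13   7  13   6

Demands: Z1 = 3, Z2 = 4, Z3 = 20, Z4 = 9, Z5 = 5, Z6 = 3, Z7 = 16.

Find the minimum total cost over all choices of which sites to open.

500

Open {B, C}: assign each demand point to its cheapest open site.
  Z1→C 3×7=21, Z2→B 4×9=36, Z3→C 20×5=100, Z4→B 9×4=36, Z5→C 5×7=35, Z6→C 3×13=39, Z7→C 16×6=96
  busing cost 363, fixed 137 → total 500.
Compare {C}: busing cost 448 + fixed 60 = 508.
Compare {B}: busing cost 481 + fixed 77 = 558.
Compare {A, B, C}: busing cost 363 + fixed 198 = 561.
All other subsets cost ≥ 508. Minimum total cost: 500.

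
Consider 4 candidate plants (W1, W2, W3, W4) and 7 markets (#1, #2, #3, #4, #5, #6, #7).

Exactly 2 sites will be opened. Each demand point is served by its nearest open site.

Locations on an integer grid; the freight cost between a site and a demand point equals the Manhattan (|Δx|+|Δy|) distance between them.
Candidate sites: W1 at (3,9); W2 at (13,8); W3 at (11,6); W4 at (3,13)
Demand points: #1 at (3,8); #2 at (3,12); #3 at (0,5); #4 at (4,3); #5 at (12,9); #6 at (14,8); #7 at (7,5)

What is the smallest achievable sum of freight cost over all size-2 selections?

29

Open {W1, W2}.
  #1→W1 1, #2→W1 3, #3→W1 7, #4→W1 7, #5→W2 2, #6→W2 1, #7→W1 8  ⇒ total 29.
Compare {W1, W3}: total 32.
Compare {W2, W4}: total 40.
No size-2 selection does better; minimum is 29.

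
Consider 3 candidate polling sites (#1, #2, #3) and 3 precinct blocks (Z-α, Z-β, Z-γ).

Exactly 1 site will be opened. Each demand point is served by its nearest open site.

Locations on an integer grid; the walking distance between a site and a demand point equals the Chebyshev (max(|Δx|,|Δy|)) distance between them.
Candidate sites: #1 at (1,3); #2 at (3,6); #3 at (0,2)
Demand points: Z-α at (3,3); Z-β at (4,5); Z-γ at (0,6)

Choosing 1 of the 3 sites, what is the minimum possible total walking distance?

7

Open {#2}.
  Z-α→#2 3, Z-β→#2 1, Z-γ→#2 3  ⇒ total 7.
Compare {#1}: total 8.
Compare {#3}: total 11.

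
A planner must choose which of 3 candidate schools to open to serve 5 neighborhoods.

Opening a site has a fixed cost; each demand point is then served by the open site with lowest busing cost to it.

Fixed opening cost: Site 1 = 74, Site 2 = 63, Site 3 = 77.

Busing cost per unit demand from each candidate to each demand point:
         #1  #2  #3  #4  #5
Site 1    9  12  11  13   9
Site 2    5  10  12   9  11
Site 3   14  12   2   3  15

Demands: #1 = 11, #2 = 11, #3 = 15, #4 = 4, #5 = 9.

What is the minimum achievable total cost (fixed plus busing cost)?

Open {Site 2, Site 3}: assign each demand point to its cheapest open site.
  #1→Site 2 11×5=55, #2→Site 2 11×10=110, #3→Site 3 15×2=30, #4→Site 3 4×3=12, #5→Site 2 9×11=99
  busing cost 306, fixed 140 → total 446.
Compare {Site 1, Site 2, Site 3}: busing cost 288 + fixed 214 = 502.
Compare {Site 1, Site 3}: busing cost 354 + fixed 151 = 505.
Compare {Site 3}: busing cost 463 + fixed 77 = 540.
All other subsets cost ≥ 502. Minimum total cost: 446.

446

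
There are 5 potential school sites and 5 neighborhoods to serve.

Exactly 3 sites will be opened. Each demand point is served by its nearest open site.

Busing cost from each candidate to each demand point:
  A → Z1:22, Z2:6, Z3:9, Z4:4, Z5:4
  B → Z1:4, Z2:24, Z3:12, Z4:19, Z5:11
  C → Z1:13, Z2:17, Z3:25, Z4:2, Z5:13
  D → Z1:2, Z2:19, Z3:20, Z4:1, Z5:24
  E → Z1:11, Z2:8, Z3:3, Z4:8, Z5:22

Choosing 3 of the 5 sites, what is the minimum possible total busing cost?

Open {A, D, E}.
  Z1→D 2, Z2→A 6, Z3→E 3, Z4→D 1, Z5→A 4  ⇒ total 16.
Compare {A, B, E}: total 21.
Compare {A, B, D}: total 22.
No size-3 selection does better; minimum is 16.

16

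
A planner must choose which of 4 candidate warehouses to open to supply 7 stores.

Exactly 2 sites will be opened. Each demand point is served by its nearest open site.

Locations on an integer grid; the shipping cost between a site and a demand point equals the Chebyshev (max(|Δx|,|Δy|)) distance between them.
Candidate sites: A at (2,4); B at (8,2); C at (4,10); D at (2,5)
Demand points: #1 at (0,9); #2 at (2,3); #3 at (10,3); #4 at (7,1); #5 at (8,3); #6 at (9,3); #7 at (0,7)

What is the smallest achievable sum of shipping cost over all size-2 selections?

13

Open {B, D}.
  #1→D 4, #2→D 2, #3→B 2, #4→B 1, #5→B 1, #6→B 1, #7→D 2  ⇒ total 13.
Compare {A, B}: total 14.
Compare {B, C}: total 19.
No size-2 selection does better; minimum is 13.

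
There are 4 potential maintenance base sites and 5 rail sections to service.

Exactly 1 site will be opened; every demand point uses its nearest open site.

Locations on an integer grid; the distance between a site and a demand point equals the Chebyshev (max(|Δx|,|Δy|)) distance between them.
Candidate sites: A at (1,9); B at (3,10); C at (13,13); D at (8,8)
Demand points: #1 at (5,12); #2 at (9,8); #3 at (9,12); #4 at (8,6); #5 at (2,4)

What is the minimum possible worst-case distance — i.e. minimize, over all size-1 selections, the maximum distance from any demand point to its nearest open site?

Open {B}.
  Farthest demand point is #2 at distance 6 (to B); all others are ≤ 6.
With {D} the worst case is 6.
With {A} the worst case is 8.
No size-1 selection achieves below 6.

6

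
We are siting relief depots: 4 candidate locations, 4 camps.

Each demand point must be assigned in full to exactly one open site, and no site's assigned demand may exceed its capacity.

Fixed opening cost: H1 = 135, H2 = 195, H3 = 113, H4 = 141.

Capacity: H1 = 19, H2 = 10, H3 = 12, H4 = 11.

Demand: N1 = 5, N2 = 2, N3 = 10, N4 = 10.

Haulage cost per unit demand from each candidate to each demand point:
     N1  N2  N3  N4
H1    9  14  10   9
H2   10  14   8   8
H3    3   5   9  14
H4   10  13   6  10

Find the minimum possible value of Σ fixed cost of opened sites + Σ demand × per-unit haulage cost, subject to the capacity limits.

Open {H1, H3}; cheapest assignment that respects the capacities:
  H1 (cap 19, load 15): N1, N4 — cost 5×9 + 10×9 = 135
  H3 (cap 12, load 12): N2, N3 — cost 2×5 + 10×9 = 100
  Shipping 235, fixed 248 → total 483.
  Any other capacity-feasible assignment to {H1, H3} ships for at least 235.
Compare {H1, H4}: its best feasible assignment gives total 499.
Compare {H1, H3, H4}: its best feasible assignment gives total 564.
Every other set of open sites that can feasibly serve all demand totals ≥ 499 even under its best assignment. Minimum: 483.

483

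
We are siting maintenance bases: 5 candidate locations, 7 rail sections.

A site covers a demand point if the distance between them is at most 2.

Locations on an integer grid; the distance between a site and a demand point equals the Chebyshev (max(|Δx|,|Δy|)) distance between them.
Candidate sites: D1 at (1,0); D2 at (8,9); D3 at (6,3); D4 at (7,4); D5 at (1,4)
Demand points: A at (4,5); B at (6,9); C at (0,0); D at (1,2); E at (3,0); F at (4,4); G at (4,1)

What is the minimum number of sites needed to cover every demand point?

3

Coverage sets (demand points within 2 of each site):
  D1: {C, D, E}
  D2: {B}
  D3: {A, F, G}
  D4: {}
  D5: {D}
No 2 sites suffice: every size-2 union leaves at least one demand point uncovered.
But {D1, D2, D3} covers everything, so the minimum is 3.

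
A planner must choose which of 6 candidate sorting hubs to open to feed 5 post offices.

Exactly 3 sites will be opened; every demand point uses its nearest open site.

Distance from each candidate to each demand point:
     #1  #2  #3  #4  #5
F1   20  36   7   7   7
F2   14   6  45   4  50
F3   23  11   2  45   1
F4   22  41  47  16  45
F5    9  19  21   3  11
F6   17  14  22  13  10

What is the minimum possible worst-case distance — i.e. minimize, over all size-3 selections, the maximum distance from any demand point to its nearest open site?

Open {F1, F2, F5}.
  Farthest demand point is #1 at distance 9 (to F5); all others are ≤ 9.
With {F2, F3, F5} the worst case is 9.
With {F1, F3, F5} the worst case is 11.
No size-3 selection achieves below 9.

9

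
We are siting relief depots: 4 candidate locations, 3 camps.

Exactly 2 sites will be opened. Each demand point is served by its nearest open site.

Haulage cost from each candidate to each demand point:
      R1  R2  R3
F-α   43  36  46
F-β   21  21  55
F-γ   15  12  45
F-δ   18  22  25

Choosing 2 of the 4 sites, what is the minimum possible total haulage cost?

Open {F-γ, F-δ}.
  R1→F-γ 15, R2→F-γ 12, R3→F-δ 25  ⇒ total 52.
Compare {F-β, F-δ}: total 64.
Compare {F-α, F-δ}: total 65.
No size-2 selection does better; minimum is 52.

52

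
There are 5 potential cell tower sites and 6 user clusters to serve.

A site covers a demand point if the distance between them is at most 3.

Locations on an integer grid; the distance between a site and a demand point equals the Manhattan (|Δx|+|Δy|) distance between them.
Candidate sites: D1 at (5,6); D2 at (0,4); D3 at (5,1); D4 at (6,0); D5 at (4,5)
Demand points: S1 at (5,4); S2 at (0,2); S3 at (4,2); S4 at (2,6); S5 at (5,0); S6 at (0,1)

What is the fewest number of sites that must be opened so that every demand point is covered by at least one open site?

Coverage sets (demand points within 3 of each site):
  D1: {S1, S4}
  D2: {S2, S6}
  D3: {S1, S3, S5}
  D4: {S5}
  D5: {S1, S3, S4}
No 2 sites suffice: every size-2 union leaves at least one demand point uncovered.
But {D1, D2, D3} covers everything, so the minimum is 3.

3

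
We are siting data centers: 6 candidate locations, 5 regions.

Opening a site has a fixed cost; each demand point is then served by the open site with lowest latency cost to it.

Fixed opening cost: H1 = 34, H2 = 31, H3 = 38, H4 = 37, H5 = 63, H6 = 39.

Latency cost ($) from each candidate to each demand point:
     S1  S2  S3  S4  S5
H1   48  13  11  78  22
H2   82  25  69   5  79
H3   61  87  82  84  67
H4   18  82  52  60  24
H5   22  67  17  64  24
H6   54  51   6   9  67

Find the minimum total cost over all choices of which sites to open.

Open {H1, H2}: assign each demand point to its cheapest open site.
  S1→H1 48, S2→H1 13, S3→H1 11, S4→H2 5, S5→H1 22
  latency cost 99, fixed 65 → total 164.
Compare {H1, H6}: latency cost 98 + fixed 73 = 171.
Compare {H1, H2, H4}: latency cost 69 + fixed 102 = 171.
Compare {H1, H4, H6}: latency cost 68 + fixed 110 = 178.
All other subsets cost ≥ 171. Minimum total cost: 164.

164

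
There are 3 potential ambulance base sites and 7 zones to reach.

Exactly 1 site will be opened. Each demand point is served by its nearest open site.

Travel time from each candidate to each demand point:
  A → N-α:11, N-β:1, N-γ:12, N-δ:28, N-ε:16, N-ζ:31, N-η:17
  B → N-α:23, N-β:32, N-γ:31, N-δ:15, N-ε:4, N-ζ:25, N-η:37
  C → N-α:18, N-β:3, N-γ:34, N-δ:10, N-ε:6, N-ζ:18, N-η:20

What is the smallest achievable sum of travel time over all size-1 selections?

Open {C}.
  N-α→C 18, N-β→C 3, N-γ→C 34, N-δ→C 10, N-ε→C 6, N-ζ→C 18, N-η→C 20  ⇒ total 109.
Compare {A}: total 116.
Compare {B}: total 167.

109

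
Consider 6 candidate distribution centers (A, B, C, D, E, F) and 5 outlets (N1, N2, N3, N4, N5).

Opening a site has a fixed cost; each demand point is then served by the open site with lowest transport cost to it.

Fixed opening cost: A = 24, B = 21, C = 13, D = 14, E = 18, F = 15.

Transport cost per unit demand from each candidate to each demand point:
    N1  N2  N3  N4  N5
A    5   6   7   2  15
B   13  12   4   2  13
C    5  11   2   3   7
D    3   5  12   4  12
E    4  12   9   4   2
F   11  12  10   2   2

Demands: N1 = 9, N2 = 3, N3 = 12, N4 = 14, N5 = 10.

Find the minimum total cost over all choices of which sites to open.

Open {C, D, F}: assign each demand point to its cheapest open site.
  N1→D 9×3=27, N2→D 3×5=15, N3→C 12×2=24, N4→F 14×2=28, N5→F 10×2=20
  transport cost 114, fixed 42 → total 156.
Compare {C, D, E}: transport cost 128 + fixed 45 = 173.
Compare {C, D, E, F}: transport cost 114 + fixed 60 = 174.
Compare {B, C, D, F}: transport cost 114 + fixed 63 = 177.
All other subsets cost ≥ 173. Minimum total cost: 156.

156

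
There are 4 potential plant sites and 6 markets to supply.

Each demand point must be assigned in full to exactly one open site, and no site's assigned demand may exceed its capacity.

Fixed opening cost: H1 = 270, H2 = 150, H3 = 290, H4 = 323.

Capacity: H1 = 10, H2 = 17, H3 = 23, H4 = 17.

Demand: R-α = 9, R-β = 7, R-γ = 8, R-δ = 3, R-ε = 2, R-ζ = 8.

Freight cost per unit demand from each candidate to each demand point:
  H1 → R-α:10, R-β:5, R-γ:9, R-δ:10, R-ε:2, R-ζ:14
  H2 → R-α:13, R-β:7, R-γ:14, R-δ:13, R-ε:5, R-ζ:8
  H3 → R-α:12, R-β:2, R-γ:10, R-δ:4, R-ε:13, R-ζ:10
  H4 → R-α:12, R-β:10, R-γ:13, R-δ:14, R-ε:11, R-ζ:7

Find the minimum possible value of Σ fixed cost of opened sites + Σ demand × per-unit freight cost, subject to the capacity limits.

Open {H2, H3}; cheapest assignment that respects the capacities:
  H2 (cap 17, load 17): R-α, R-ζ — cost 9×13 + 8×8 = 181
  H3 (cap 23, load 20): R-β, R-γ, R-δ, R-ε — cost 7×2 + 8×10 + 3×4 + 2×13 = 132
  Shipping 313, fixed 440 → total 753.
  Any other capacity-feasible assignment to {H2, H3} ships for at least 313.
Compare {H3, H4}: its best feasible assignment gives total 909.
Compare {H1, H2, H3}: its best feasible assignment gives total 980.
Every other set of open sites that can feasibly serve all demand totals ≥ 909 even under its best assignment. Minimum: 753.

753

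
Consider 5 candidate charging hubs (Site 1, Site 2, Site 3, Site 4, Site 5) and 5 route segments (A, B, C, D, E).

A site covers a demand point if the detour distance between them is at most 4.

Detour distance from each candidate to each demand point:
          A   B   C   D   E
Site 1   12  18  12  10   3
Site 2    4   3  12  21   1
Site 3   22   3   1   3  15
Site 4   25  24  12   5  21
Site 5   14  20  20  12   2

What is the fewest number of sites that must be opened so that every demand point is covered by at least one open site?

Coverage sets (demand points within 4 of each site):
  Site 1: {E}
  Site 2: {A, B, E}
  Site 3: {B, C, D}
  Site 4: {}
  Site 5: {E}
No single site covers all 5 demand points.
But {Site 2, Site 3} covers everything, so the minimum is 2.

2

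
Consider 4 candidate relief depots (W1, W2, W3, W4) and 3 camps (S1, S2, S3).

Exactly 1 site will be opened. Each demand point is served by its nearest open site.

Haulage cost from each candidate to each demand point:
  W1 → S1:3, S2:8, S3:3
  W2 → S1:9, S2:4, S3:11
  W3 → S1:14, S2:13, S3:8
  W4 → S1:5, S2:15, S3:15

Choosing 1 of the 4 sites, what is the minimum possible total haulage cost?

Open {W1}.
  S1→W1 3, S2→W1 8, S3→W1 3  ⇒ total 14.
Compare {W2}: total 24.
Compare {W3}: total 35.
No size-1 selection does better; minimum is 14.

14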